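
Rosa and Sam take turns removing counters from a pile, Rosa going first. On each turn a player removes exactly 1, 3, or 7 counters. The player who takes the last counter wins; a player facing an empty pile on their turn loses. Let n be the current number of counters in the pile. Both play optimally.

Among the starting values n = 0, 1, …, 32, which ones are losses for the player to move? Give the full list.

Compute win/loss labels from the base case upward. A position with no move is L. Any other position is W if it can reach an L in one move, else L.
n=0: no move → L
n=1: reaches L-position 0 → W
n=2: only reaches 1(W), which is W → L
n=3: reaches L-position 2 → W
n=4: only reaches 3(W), 1(W), all W → L
n=5: reaches L-position 4 → W
n=6: only reaches 5(W), 3(W), all W → L
n=7: reaches L-position 6 → W
n=8: only reaches 7(W), 5(W), 1(W), all W → L
n=9: reaches L-position 8 → W
n=10: only reaches 9(W), 7(W), 3(W), all W → L
n=11: reaches L-position 10 → W
n=12: only reaches 11(W), 9(W), 5(W), all W → L
n=13: reaches L-position 12 → W
n=14: only reaches 13(W), 11(W), 7(W), all W → L
n=15: reaches L-position 14 → W
n=16: only reaches 15(W), 13(W), 9(W), all W → L
n=17: reaches L-position 16 → W
n=18: only reaches 17(W), 15(W), 11(W), all W → L
n=19: reaches L-position 18 → W
n=20: only reaches 19(W), 17(W), 13(W), all W → L
n=21: reaches L-position 20 → W
n=22: only reaches 21(W), 19(W), 15(W), all W → L
n=23: reaches L-position 22 → W
n=24: only reaches 23(W), 21(W), 17(W), all W → L
n=25: reaches L-position 24 → W
n=26: only reaches 25(W), 23(W), 19(W), all W → L
n=27: reaches L-position 26 → W
n=28: only reaches 27(W), 25(W), 21(W), all W → L
n=29: reaches L-position 28 → W
n=30: only reaches 29(W), 27(W), 23(W), all W → L
n=31: reaches L-position 30 → W
n=32: only reaches 31(W), 29(W), 25(W), all W → L
Reading off the rows marked L gives the requested list; there are 17 such values of n.

0, 2, 4, 6, 8, 10, 12, 14, 16, 18, 20, 22, 24, 26, 28, 30, 32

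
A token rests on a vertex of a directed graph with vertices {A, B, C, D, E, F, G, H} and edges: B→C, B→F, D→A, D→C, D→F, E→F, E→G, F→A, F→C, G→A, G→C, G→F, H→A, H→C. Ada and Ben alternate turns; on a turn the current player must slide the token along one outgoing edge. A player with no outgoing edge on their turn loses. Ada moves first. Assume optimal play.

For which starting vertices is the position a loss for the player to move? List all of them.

A, C, E

Positions with no move are L. A position that does have a move is losing for the player to move precisely when every available move leads to a winning position for the opponent. Fill in the labels:
Every edge goes from a vertex to one that appears earlier in the order C, A, F, G, D, B, H, E, so processing vertices in that order labels each vertex after all of its successors.
C: no outgoing edge → L
A: no outgoing edge → L
F: W (go to A, an L position)
G: W (go to A, an L position)
D: W (go to A, an L position)
B: W (go to C, an L position)
H: W (go to A, an L position)
E: L (options G(W), F(W) are all W)
Reading off the rows marked L gives the requested list; there are 3 such vertices.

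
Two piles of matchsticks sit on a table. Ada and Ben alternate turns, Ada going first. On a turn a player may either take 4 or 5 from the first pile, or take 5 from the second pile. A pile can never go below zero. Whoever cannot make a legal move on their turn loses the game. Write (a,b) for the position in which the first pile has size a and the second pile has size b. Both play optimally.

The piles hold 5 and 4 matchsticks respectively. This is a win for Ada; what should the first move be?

Classify positions by backward induction: terminal positions (no move available) are L. From any other position, the mover wins iff some move reaches an L.
No move ever increases a pile, so every position that can arise here has a ≤ 5 and b ≤ 4; it is enough to label the cells with 0 ≤ a ≤ 5 and 0 ≤ b ≤ 4.
Every move lowers a or b (never raises either), so fill the grid row by row in increasing a, and left to right within a row: each cell's successors are then already labelled.
      b=0  b=1  b=2  b=3  b=4
a=0:    L    L    L    L    L
a=1:    L    L    L    L    L
a=2:    L    L    L    L    L
a=3:    L    L    L    L    L
a=4:    W    W    W    W    W
a=5:    W    W    W    W    W
Cells with no legal move (terminal, hence L): (0,0), (0,1), (0,2), (0,3), (0,4), (1,0), (1,1), (1,2), (1,3), (1,4), (2,0), (2,1), (2,2), (2,3), (2,4), (3,0), (3,1), (3,2), (3,3), (3,4).
Every other cell has at least one move into one of the L cells above, so it is W.
From (5,4), the L positions reachable in one move are: (1,4), (0,4). Any move reaching one of these is winning.

Move to (1,4).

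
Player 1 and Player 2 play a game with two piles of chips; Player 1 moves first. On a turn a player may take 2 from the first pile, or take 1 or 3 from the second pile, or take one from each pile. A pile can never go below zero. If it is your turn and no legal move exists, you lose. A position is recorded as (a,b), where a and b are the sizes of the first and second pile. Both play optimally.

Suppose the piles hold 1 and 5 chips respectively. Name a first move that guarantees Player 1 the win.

Move to (1,4).

Positions with no move are L. A position that does have a move is losing for the player to move precisely when every available move leads to a winning position for the opponent. Fill in the labels:
No move ever increases a pile, so every position that can arise here has a ≤ 1 and b ≤ 5; it is enough to label the cells with 0 ≤ a ≤ 1 and 0 ≤ b ≤ 5.
Every move lowers a or b (never raises either), so fill the grid row by row in increasing a, and left to right within a row: each cell's successors are then already labelled.
      b=0  b=1  b=2  b=3  b=4  b=5
a=0:    L    W    L    W    L    W
a=1:    L    W    L    W    L    W
Cells with no legal move (terminal, hence L): (0,0), (1,0).
The remaining L cells, each justified by listing all of its moves:
(0,2): L (sole option (0,1)(W) is W)
(0,4): L (options (0,3)(W), (0,1)(W) are all W)
(1,2): L (options (1,1)(W), (0,1)(W) are all W)
(1,4): L (options (1,3)(W), (1,1)(W), (0,3)(W) are all W)
Every other cell has at least one move into one of the L cells above, so it is W.
From (1,5), the L positions reachable in one move are: (1,4), (1,2), (0,4). Any move reaching one of these is winning.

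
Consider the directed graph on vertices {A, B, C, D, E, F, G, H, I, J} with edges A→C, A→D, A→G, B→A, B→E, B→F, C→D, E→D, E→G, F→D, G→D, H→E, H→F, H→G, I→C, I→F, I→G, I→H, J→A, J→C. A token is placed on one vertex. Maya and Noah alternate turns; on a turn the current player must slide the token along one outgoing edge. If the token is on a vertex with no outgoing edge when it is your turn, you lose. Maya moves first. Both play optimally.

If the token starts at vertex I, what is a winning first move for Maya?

Move to H.

Compute win/loss labels from the base case upward. A position with no move is L. Any other position is W if it can reach an L in one move, else L.
Every edge goes from a vertex to one that appears earlier in the order D, G, F, C, E, A, H, J, B, I, so processing vertices in that order labels each vertex after all of its successors.
D: no outgoing edge → L
G: W (go to D, an L position)
F: W (go to D, an L position)
C: W (go to D, an L position)
E: W (go to D, an L position)
A: W (go to D, an L position)
H: L (options E(W), F(W), G(W) are all W)
J: L (options A(W), C(W) are all W)
B: L (options A(W), E(W), F(W) are all W)
I: W (go to H, an L position)
From I, the L positions reachable in one move are: H.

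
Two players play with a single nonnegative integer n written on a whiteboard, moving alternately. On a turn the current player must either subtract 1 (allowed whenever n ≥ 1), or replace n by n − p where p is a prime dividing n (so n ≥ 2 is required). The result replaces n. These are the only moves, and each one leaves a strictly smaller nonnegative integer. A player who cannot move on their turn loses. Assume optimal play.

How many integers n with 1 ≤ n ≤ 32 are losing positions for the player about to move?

8

Use the standard recursion: the mover loses at a terminal position; elsewhere, the mover wins exactly when some move hands the opponent an L position.
n=0: no move → L
n=1: can move to 0, which is L ⇒ W
n=2: can move to 0, which is L ⇒ W
n=3: can move to 0, which is L ⇒ W
n=4: moves to 2(W), 3(W); every one is W ⇒ L
n=5: can move to 0, which is L ⇒ W
n=6: can move to 4, which is L ⇒ W
n=7: can move to 0, which is L ⇒ W
n=8: moves to 6(W), 7(W); every one is W ⇒ L
n=9: can move to 8, which is L ⇒ W
n=10: can move to 8, which is L ⇒ W
n=11: can move to 0, which is L ⇒ W
n=12: moves to 9(W), 10(W), 11(W); every one is W ⇒ L
n=13: can move to 0, which is L ⇒ W
n=14: can move to 12, which is L ⇒ W
n=15: can move to 12, which is L ⇒ W
n=16: moves to 14(W), 15(W); every one is W ⇒ L
n=17: can move to 0, which is L ⇒ W
n=18: can move to 16, which is L ⇒ W
n=19: can move to 0, which is L ⇒ W
n=20: moves to 15(W), 18(W), 19(W); every one is W ⇒ L
n=21: can move to 20, which is L ⇒ W
n=22: can move to 20, which is L ⇒ W
n=23: can move to 0, which is L ⇒ W
n=24: moves to 21(W), 22(W), 23(W); every one is W ⇒ L
n=25: can move to 20, which is L ⇒ W
n=26: can move to 24, which is L ⇒ W
n=27: can move to 24, which is L ⇒ W
n=28: moves to 21(W), 26(W), 27(W); every one is W ⇒ L
n=29: can move to 0, which is L ⇒ W
n=30: can move to 28, which is L ⇒ W
n=31: can move to 0, which is L ⇒ W
n=32: moves to 30(W), 31(W); every one is W ⇒ L
L entries with 1 ≤ n ≤ 32 (n=0 is outside the asked range and is not counted): n = 4, 8, 12, 16, 20, 24, 28, 32; that makes 8.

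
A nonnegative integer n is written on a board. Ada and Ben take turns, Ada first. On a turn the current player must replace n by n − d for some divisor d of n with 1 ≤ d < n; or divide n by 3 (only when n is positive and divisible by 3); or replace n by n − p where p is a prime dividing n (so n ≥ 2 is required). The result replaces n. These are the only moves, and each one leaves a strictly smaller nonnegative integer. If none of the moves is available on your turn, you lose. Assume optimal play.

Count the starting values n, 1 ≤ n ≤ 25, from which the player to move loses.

5

Positions with no move are L. A position that does have a move is losing for the player to move precisely when every available move leads to a winning position for the opponent. Fill in the labels:
n=0: no move → L
n=1: no move → L
n=2: W (go to 0, an L position)
n=3: W (go to 0, an L position)
n=4: L (options 2(W), 3(W) are all W)
n=5: W (go to 0, an L position)
n=6: W (go to 4, an L position)
n=7: W (go to 0, an L position)
n=8: W (go to 4, an L position)
n=9: L (options 3(W), 6(W), 8(W) are all W)
n=10: W (go to 9, an L position)
n=11: W (go to 0, an L position)
n=12: W (go to 4, an L position)
n=13: W (go to 0, an L position)
n=14: L (options 7(W), 12(W), 13(W) are all W)
n=15: W (go to 14, an L position)
n=16: W (go to 14, an L position)
n=17: W (go to 0, an L position)
n=18: W (go to 9, an L position)
n=19: W (go to 0, an L position)
n=20: L (options 10(W), 15(W), 16(W), 18(W), 19(W) are all W)
n=21: W (go to 14, an L position)
n=22: W (go to 20, an L position)
n=23: W (go to 0, an L position)
n=24: W (go to 20, an L position)
n=25: W (go to 20, an L position)
L entries with 1 ≤ n ≤ 25 (n=0 is outside the asked range and is not counted): n = 1, 4, 9, 14, 20; that makes 5.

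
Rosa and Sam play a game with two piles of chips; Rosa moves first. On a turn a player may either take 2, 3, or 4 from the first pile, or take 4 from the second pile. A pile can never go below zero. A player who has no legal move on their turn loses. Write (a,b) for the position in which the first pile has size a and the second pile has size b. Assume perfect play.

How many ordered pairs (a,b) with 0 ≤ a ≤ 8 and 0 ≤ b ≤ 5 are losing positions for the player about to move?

22

Work bottom-up. With no move the player to move loses. Otherwise the position is W if at least one move leads to an L position for the opponent, and L if every move leads to a W.
Every move lowers a or b (never raises either), so fill the grid row by row in increasing a, and left to right within a row: each cell's successors are then already labelled.
      b=0  b=1  b=2  b=3  b=4  b=5
a=0:    L    L    L    L    W    W
a=1:    L    L    L    L    W    W
a=2:    W    W    W    W    L    L
a=3:    W    W    W    W    L    L
a=4:    W    W    W    W    W    W
a=5:    W    W    W    W    W    W
a=6:    L    L    L    L    W    W
a=7:    L    L    L    L    W    W
a=8:    W    W    W    W    L    L
Cells with no legal move (terminal, hence L): (0,0), (0,1), (0,2), (0,3), (1,0), (1,1), (1,2), (1,3).
The remaining L cells, each justified by listing all of its moves:
(2,4): →(0,4)(W), (2,0)(W) — all W, so L
(2,5): →(0,5)(W), (2,1)(W) — all W, so L
(3,4): →(1,4)(W), (0,4)(W), (3,0)(W) — all W, so L
(3,5): →(1,5)(W), (0,5)(W), (3,1)(W) — all W, so L
(6,0): →(4,0)(W), (3,0)(W), (2,0)(W) — all W, so L
(6,1): →(4,1)(W), (3,1)(W), (2,1)(W) — all W, so L
(6,2): →(4,2)(W), (3,2)(W), (2,2)(W) — all W, so L
(6,3): →(4,3)(W), (3,3)(W), (2,3)(W) — all W, so L
(7,0): →(5,0)(W), (4,0)(W), (3,0)(W) — all W, so L
(7,1): →(5,1)(W), (4,1)(W), (3,1)(W) — all W, so L
(7,2): →(5,2)(W), (4,2)(W), (3,2)(W) — all W, so L
(7,3): →(5,3)(W), (4,3)(W), (3,3)(W) — all W, so L
(8,4): →(6,4)(W), (5,4)(W), (4,4)(W), (8,0)(W) — all W, so L
(8,5): →(6,5)(W), (5,5)(W), (4,5)(W), (8,1)(W) — all W, so L
Every other cell has at least one move into one of the L cells above, so it is W.
L cells per row: a=0: 4, a=1: 4, a=2: 2, a=3: 2, a=4: 0, a=5: 0, a=6: 4, a=7: 4, a=8: 2; total 22.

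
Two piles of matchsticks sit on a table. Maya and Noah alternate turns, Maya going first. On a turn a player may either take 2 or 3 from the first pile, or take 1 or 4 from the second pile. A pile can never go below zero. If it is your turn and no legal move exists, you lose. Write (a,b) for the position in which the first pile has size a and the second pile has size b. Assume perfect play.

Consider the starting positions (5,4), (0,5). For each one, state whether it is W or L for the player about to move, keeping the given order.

Work bottom-up. With no move the player to move loses. Otherwise the position is W if at least one move leads to an L position for the opponent, and L if every move leads to a W.
No move ever increases a pile, so every position that can arise here has a ≤ 5 and b ≤ 5; it is enough to label the cells with 0 ≤ a ≤ 5 and 0 ≤ b ≤ 5.
Every move lowers a or b (never raises either), so fill the grid row by row in increasing a, and left to right within a row: each cell's successors are then already labelled.
      b=0  b=1  b=2  b=3  b=4  b=5
a=0:    L    W    L    W    W    L
a=1:    L    W    L    W    W    L
a=2:    W    L    W    L    W    W
a=3:    W    L    W    L    W    W
a=4:    W    W    W    W    L    W
a=5:    L    W    L    W    W    L
Cells with no legal move (terminal, hence L): (0,0), (1,0).
The remaining L cells, each justified by listing all of its moves:
(0,2): L (sole option (0,1)(W) is W)
(0,5): L (options (0,4)(W), (0,1)(W) are all W)
(1,2): L (sole option (1,1)(W) is W)
(1,5): L (options (1,4)(W), (1,1)(W) are all W)
(2,1): L (options (0,1)(W), (2,0)(W) are all W)
(2,3): L (options (0,3)(W), (2,2)(W) are all W)
(3,1): L (options (1,1)(W), (0,1)(W), (3,0)(W) are all W)
(3,3): L (options (1,3)(W), (0,3)(W), (3,2)(W) are all W)
(4,4): L (options (2,4)(W), (1,4)(W), (4,3)(W), (4,0)(W) are all W)
(5,0): L (options (3,0)(W), (2,0)(W) are all W)
(5,2): L (options (3,2)(W), (2,2)(W), (5,1)(W) are all W)
(5,5): L (options (3,5)(W), (2,5)(W), (5,4)(W), (5,1)(W) are all W)
Every other cell has at least one move into one of the L cells above, so it is W.
(5,4): the move to (5,0) reaches an L cell, so W
(0,5): one of the L cells justified above, so L

(5,4): W, (0,5): L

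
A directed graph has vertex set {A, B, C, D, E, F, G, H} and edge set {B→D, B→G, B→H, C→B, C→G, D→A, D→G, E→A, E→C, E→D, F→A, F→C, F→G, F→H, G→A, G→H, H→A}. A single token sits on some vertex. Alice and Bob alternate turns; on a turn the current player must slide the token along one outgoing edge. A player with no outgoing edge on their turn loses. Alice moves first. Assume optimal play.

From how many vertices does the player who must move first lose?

Label each position W (a win for the player to move) or L (a loss). A position with no legal move is L; any other position is W exactly when some move reaches an L, and L when every move reaches a W.
Every edge goes from a vertex to one that appears earlier in the order A, H, G, D, B, C, E, F, so processing vertices in that order labels each vertex after all of its successors.
A: no outgoing edge → L
H: →A(L), so W
G: →A(L), so W
D: →A(L), so W
B: →D(W), G(W), H(W) — all W, so L
C: →B(L), so W
E: →A(L), so W
F: →A(L), so W
The L vertices are A, B; that is 2 in all.

2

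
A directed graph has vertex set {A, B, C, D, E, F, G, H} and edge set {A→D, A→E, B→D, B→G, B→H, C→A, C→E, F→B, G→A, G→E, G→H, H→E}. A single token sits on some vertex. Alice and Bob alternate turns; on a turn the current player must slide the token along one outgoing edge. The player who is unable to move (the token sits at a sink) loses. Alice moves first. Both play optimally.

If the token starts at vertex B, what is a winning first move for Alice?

Work bottom-up. With no move the player to move loses. Otherwise the position is W if at least one move leads to an L position for the opponent, and L if every move leads to a W.
Every edge goes from a vertex to one that appears earlier in the order E, D, A, H, G, C, B, F, so processing vertices in that order labels each vertex after all of its successors.
E: no outgoing edge → L
D: no outgoing edge → L
A: reaches L-position D → W
H: reaches L-position E → W
G: reaches L-position E → W
C: reaches L-position E → W
B: reaches L-position D → W
F: only reaches B(W), which is W → L
From B, the L positions reachable in one move are: D.

Move to D.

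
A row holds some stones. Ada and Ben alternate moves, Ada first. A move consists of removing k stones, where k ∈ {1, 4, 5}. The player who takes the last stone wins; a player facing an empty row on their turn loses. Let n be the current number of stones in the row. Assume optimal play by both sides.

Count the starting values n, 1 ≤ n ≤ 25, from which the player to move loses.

Work bottom-up. With no move the player to move loses. Otherwise the position is W if at least one move leads to an L position for the opponent, and L if every move leads to a W.
n=0: no move → L
n=1: reaches L-position 0 → W
n=2: only reaches 1(W), which is W → L
n=3: reaches L-position 2 → W
n=4: reaches L-position 0 → W
n=5: reaches L-position 0 → W
n=6: reaches L-position 2 → W
n=7: reaches L-position 2 → W
n=8: only reaches 7(W), 4(W), 3(W), all W → L
n=9: reaches L-position 8 → W
n=10: only reaches 9(W), 6(W), 5(W), all W → L
n=11: reaches L-position 10 → W
n=12: reaches L-position 8 → W
n=13: reaches L-position 8 → W
n=14: reaches L-position 10 → W
n=15: reaches L-position 10 → W
n=16: only reaches 15(W), 12(W), 11(W), all W → L
n=17: reaches L-position 16 → W
n=18: only reaches 17(W), 14(W), 13(W), all W → L
n=19: reaches L-position 18 → W
n=20: reaches L-position 16 → W
n=21: reaches L-position 16 → W
n=22: reaches L-position 18 → W
n=23: reaches L-position 18 → W
n=24: only reaches 23(W), 20(W), 19(W), all W → L
n=25: reaches L-position 24 → W
L entries with 1 ≤ n ≤ 25 (n=0 is outside the asked range and is not counted): n = 2, 8, 10, 16, 18, 24; that makes 6.

6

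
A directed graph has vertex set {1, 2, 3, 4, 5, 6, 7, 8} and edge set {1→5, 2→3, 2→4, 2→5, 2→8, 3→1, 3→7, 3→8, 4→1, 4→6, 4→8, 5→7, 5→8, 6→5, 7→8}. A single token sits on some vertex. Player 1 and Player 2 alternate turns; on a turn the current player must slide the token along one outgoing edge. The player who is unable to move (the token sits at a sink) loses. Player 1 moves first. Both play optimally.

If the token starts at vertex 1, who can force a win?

Player 2 wins.

Work bottom-up. With no move the player to move loses. Otherwise the position is W if at least one move leads to an L position for the opponent, and L if every move leads to a W.
Every edge goes from a vertex to one that appears earlier in the order 8, 7, 5, 1, 6, 3, 4, 2, so processing vertices in that order labels each vertex after all of its successors.
8: no outgoing edge → L
7: →8(L), so W
5: →8(L), so W
1: →5(W) only, which is W, so L
6: →5(W) only, which is W, so L
3: →1(L), so W
4: →6(L), so W
2: →8(L), so W
The starting position 1 is L: whatever Player 1 does, the opponent receives a W position.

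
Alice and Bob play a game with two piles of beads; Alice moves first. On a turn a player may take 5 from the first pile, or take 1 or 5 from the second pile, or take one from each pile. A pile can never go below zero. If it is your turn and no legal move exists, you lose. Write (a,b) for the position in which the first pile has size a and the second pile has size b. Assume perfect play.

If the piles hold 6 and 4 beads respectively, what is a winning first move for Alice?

Compute win/loss labels from the base case upward. A position with no move is L. Any other position is W if it can reach an L in one move, else L.
No move ever increases a pile, so every position that can arise here has a ≤ 6 and b ≤ 4; it is enough to label the cells with 0 ≤ a ≤ 6 and 0 ≤ b ≤ 4.
Every move lowers a or b (never raises either), so fill the grid row by row in increasing a, and left to right within a row: each cell's successors are then already labelled.
      b=0  b=1  b=2  b=3  b=4
a=0:    L    W    L    W    L
a=1:    L    W    L    W    L
a=2:    L    W    L    W    L
a=3:    L    W    L    W    L
a=4:    L    W    L    W    L
a=5:    W    W    W    W    W
a=6:    W    L    W    L    W
Cells with no legal move (terminal, hence L): (0,0), (1,0), (2,0), (3,0), (4,0).
The remaining L cells, each justified by listing all of its moves:
(0,2): →(0,1)(W) only, which is W, so L
(0,4): →(0,3)(W) only, which is W, so L
(1,2): →(1,1)(W), (0,1)(W) — all W, so L
(1,4): →(1,3)(W), (0,3)(W) — all W, so L
(2,2): →(2,1)(W), (1,1)(W) — all W, so L
(2,4): →(2,3)(W), (1,3)(W) — all W, so L
(3,2): →(3,1)(W), (2,1)(W) — all W, so L
(3,4): →(3,3)(W), (2,3)(W) — all W, so L
(4,2): →(4,1)(W), (3,1)(W) — all W, so L
(4,4): →(4,3)(W), (3,3)(W) — all W, so L
(6,1): →(1,1)(W), (6,0)(W), (5,0)(W) — all W, so L
(6,3): →(1,3)(W), (6,2)(W), (5,2)(W) — all W, so L
Every other cell has at least one move into one of the L cells above, so it is W.
From (6,4), the L positions reachable in one move are: (1,4), (6,3). Any move reaching one of these is winning.

Move to (1,4).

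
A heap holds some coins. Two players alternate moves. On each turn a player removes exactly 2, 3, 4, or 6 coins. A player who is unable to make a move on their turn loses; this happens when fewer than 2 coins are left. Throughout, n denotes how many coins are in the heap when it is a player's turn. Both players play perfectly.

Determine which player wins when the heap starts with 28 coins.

Label each position W (a win for the player to move) or L (a loss). A position with no legal move is L; any other position is W exactly when some move reaches an L, and L when every move reaches a W.
n=0: no move → L
n=1: no move → L
n=2: can move to 0, which is L ⇒ W
n=3: can move to 1, which is L ⇒ W
n=4: can move to 1, which is L ⇒ W
n=5: can move to 1, which is L ⇒ W
n=6: can move to 0, which is L ⇒ W
n=7: can move to 1, which is L ⇒ W
n=8: moves to 6(W), 5(W), 4(W), 2(W); every one is W ⇒ L
n=9: moves to 7(W), 6(W), 5(W), 3(W); every one is W ⇒ L
n=10: can move to 8, which is L ⇒ W
n=11: can move to 9, which is L ⇒ W
n=12: can move to 9, which is L ⇒ W
n=13: can move to 9, which is L ⇒ W
n=14: can move to 8, which is L ⇒ W
n=15: can move to 9, which is L ⇒ W
n=16: moves to 14(W), 13(W), 12(W), 10(W); every one is W ⇒ L
n=17: moves to 15(W), 14(W), 13(W), 11(W); every one is W ⇒ L
n=18: can move to 16, which is L ⇒ W
n=19: can move to 17, which is L ⇒ W
n=20: can move to 17, which is L ⇒ W
n=21: can move to 17, which is L ⇒ W
n=22: can move to 16, which is L ⇒ W
n=23: can move to 17, which is L ⇒ W
n=24: moves to 22(W), 21(W), 20(W), 18(W); every one is W ⇒ L
n=25: moves to 23(W), 22(W), 21(W), 19(W); every one is W ⇒ L
n=26: can move to 24, which is L ⇒ W
n=27: can move to 25, which is L ⇒ W
n=28: can move to 25, which is L ⇒ W
From 28 the player to move can remove 3, leaving 25, reaching an L position.

The first player wins.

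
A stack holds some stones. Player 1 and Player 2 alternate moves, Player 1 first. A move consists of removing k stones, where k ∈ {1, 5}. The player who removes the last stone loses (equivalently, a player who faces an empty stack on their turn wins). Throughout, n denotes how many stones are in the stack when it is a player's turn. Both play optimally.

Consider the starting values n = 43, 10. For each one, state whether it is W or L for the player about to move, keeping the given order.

Label each position W (a win for the player to move) or L (a loss). A position with no legal move is W; any other position is W exactly when some move reaches an L, and L when every move reaches a W.
n=0: no move; the opponent has just taken the last stone and therefore loses → W
n=1: L (sole option 0(W) is W)
n=2: W (go to 1, an L position)
n=3: L (sole option 2(W) is W)
n=4: W (go to 3, an L position)
n=5: L (options 4(W), 0(W) are all W)
n=6: W (go to 5, an L position)
n=7: L (options 6(W), 2(W) are all W)
n=8: W (go to 7, an L position)
n=9: L (options 8(W), 4(W) are all W)
n=10: W (go to 9, an L position)
n=11: L (options 10(W), 6(W) are all W)
n=12: W (go to 11, an L position)
n=13: L (options 12(W), 8(W) are all W)
n=14: W (go to 13, an L position)
n=15: L (options 14(W), 10(W) are all W)
n=16: W (go to 15, an L position)
n=17: L (options 16(W), 12(W) are all W)
n=18: W (go to 17, an L position)
n=19: L (options 18(W), 14(W) are all W)
n=20: W (go to 19, an L position)
n=21: L (options 20(W), 16(W) are all W)
n=22: W (go to 21, an L position)
n=23: L (options 22(W), 18(W) are all W)
n=24: W (go to 23, an L position)
n=25: L (options 24(W), 20(W) are all W)
n=26: W (go to 25, an L position)
n=27: L (options 26(W), 22(W) are all W)
n=28: W (go to 27, an L position)
n=29: L (options 28(W), 24(W) are all W)
n=30: W (go to 29, an L position)
n=31: L (options 30(W), 26(W) are all W)
n=32: W (go to 31, an L position)
n=33: L (options 32(W), 28(W) are all W)
n=34: W (go to 33, an L position)
n=35: L (options 34(W), 30(W) are all W)
n=36: W (go to 35, an L position)
n=37: L (options 36(W), 32(W) are all W)
n=38: W (go to 37, an L position)
n=39: L (options 38(W), 34(W) are all W)
n=40: W (go to 39, an L position)
n=41: L (options 40(W), 36(W) are all W)
n=42: W (go to 41, an L position)
n=43: L (options 42(W), 38(W) are all W)

43: L, 10: W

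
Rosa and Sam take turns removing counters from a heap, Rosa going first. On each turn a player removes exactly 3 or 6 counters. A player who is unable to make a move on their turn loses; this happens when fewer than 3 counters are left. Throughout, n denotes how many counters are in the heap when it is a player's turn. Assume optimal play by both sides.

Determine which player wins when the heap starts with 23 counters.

Rosa wins.

Work bottom-up. With no move the player to move loses. Otherwise the position is W if at least one move leads to an L position for the opponent, and L if every move leads to a W.
n=0: no move → L
n=1: no move → L
n=2: no move → L
n=3: W (go to 0, an L position)
n=4: W (go to 1, an L position)
n=5: W (go to 2, an L position)
n=6: W (go to 0, an L position)
n=7: W (go to 1, an L position)
n=8: W (go to 2, an L position)
n=9: L (options 6(W), 3(W) are all W)
n=10: L (options 7(W), 4(W) are all W)
n=11: L (options 8(W), 5(W) are all W)
n=12: W (go to 9, an L position)
n=13: W (go to 10, an L position)
n=14: W (go to 11, an L position)
n=15: W (go to 9, an L position)
n=16: W (go to 10, an L position)
n=17: W (go to 11, an L position)
n=18: L (options 15(W), 12(W) are all W)
n=19: L (options 16(W), 13(W) are all W)
n=20: L (options 17(W), 14(W) are all W)
n=21: W (go to 18, an L position)
n=22: W (go to 19, an L position)
n=23: W (go to 20, an L position)
The starting position 23 is W: Rosa should remove 3, leaving 20, handing over an L position.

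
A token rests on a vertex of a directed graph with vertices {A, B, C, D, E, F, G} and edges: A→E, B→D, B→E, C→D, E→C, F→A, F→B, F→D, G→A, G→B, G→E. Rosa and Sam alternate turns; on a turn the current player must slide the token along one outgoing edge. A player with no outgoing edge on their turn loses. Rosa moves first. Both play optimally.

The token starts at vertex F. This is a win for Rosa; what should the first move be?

Move to D.

Positions with no move are L. A position that does have a move is losing for the player to move precisely when every available move leads to a winning position for the opponent. Fill in the labels:
Every edge goes from a vertex to one that appears earlier in the order D, C, E, B, A, G, F, so processing vertices in that order labels each vertex after all of its successors.
D: no outgoing edge → L
C: →D(L), so W
E: →C(W) only, which is W, so L
B: →E(L), so W
A: →E(L), so W
G: →E(L), so W
F: →D(L), so W
From F, the L positions reachable in one move are: D.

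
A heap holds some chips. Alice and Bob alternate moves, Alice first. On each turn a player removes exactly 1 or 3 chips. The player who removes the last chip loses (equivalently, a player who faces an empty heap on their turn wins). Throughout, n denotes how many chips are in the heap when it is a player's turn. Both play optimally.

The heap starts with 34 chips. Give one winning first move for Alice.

Remove 1, leaving 33.

Build the W/L table. Terminal = W. A non-terminal position is W if it has a move to some L; otherwise it is L.
n=0: no move; the opponent has just taken the last chip and therefore loses → W
n=1: only reaches 0(W), which is W → L
n=2: reaches L-position 1 → W
n=3: only reaches 2(W), 0(W), all W → L
n=4: reaches L-position 3 → W
n=5: only reaches 4(W), 2(W), all W → L
n=6: reaches L-position 5 → W
n=7: only reaches 6(W), 4(W), all W → L
n=8: reaches L-position 7 → W
n=9: only reaches 8(W), 6(W), all W → L
n=10: reaches L-position 9 → W
n=11: only reaches 10(W), 8(W), all W → L
n=12: reaches L-position 11 → W
n=13: only reaches 12(W), 10(W), all W → L
n=14: reaches L-position 13 → W
n=15: only reaches 14(W), 12(W), all W → L
n=16: reaches L-position 15 → W
n=17: only reaches 16(W), 14(W), all W → L
n=18: reaches L-position 17 → W
n=19: only reaches 18(W), 16(W), all W → L
n=20: reaches L-position 19 → W
n=21: only reaches 20(W), 18(W), all W → L
n=22: reaches L-position 21 → W
n=23: only reaches 22(W), 20(W), all W → L
n=24: reaches L-position 23 → W
n=25: only reaches 24(W), 22(W), all W → L
n=26: reaches L-position 25 → W
n=27: only reaches 26(W), 24(W), all W → L
n=28: reaches L-position 27 → W
n=29: only reaches 28(W), 26(W), all W → L
n=30: reaches L-position 29 → W
n=31: only reaches 30(W), 28(W), all W → L
n=32: reaches L-position 31 → W
n=33: only reaches 32(W), 30(W), all W → L
n=34: reaches L-position 33 → W
From 34, the L positions reachable in one move are: 33, 31. Any move reaching one of these is winning.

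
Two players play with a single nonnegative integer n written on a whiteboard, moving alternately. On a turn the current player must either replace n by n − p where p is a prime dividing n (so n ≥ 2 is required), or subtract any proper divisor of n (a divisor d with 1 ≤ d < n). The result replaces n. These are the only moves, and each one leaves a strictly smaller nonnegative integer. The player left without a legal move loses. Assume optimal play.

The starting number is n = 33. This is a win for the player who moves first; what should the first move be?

Move to 32.

Compute win/loss labels from the base case upward. A position with no move is L. Any other position is W if it can reach an L in one move, else L.
n=0: no move → L
n=1: no move → L
n=2: W (go to 0, an L position)
n=3: W (go to 0, an L position)
n=4: L (options 2(W), 3(W) are all W)
n=5: W (go to 0, an L position)
n=6: W (go to 4, an L position)
n=7: W (go to 0, an L position)
n=8: W (go to 4, an L position)
n=9: L (options 6(W), 8(W) are all W)
n=10: W (go to 9, an L position)
n=11: W (go to 0, an L position)
n=12: W (go to 9, an L position)
n=13: W (go to 0, an L position)
n=14: L (options 7(W), 12(W), 13(W) are all W)
n=15: W (go to 14, an L position)
n=16: W (go to 14, an L position)
n=17: W (go to 0, an L position)
n=18: W (go to 9, an L position)
n=19: W (go to 0, an L position)
n=20: L (options 10(W), 15(W), 16(W), 18(W), 19(W) are all W)
n=21: W (go to 14, an L position)
n=22: W (go to 20, an L position)
n=23: W (go to 0, an L position)
n=24: W (go to 20, an L position)
n=25: W (go to 20, an L position)
n=26: L (options 13(W), 24(W), 25(W) are all W)
n=27: W (go to 26, an L position)
n=28: W (go to 14, an L position)
n=29: W (go to 0, an L position)
n=30: W (go to 20, an L position)
n=31: W (go to 0, an L position)
n=32: L (options 16(W), 24(W), 28(W), 30(W), 31(W) are all W)
n=33: W (go to 32, an L position)
From 33, the L positions reachable in one move are: 32.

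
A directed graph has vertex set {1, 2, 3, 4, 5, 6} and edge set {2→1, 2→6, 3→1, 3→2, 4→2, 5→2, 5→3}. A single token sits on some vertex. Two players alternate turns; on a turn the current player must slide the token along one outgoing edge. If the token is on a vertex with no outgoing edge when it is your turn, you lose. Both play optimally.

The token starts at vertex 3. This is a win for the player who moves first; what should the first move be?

Classify positions by backward induction: terminal positions (no move available) are L. From any other position, the mover wins iff some move reaches an L.
Every edge goes from a vertex to one that appears earlier in the order 6, 1, 2, 3, 5, 4, so processing vertices in that order labels each vertex after all of its successors.
6: no outgoing edge → L
1: no outgoing edge → L
2: reaches L-position 1 → W
3: reaches L-position 1 → W
5: only reaches 3(W), 2(W), all W → L
4: only reaches 2(W), which is W → L
From 3, the L positions reachable in one move are: 1.

Move to 1.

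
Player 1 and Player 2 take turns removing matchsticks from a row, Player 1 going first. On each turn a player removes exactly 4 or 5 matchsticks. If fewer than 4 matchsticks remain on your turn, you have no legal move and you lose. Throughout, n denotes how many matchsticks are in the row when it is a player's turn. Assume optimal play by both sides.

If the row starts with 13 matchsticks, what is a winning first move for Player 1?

Classify positions by backward induction: terminal positions (no move available) are L. From any other position, the mover wins iff some move reaches an L.
n=0: no move → L
n=1: no move → L
n=2: no move → L
n=3: no move → L
n=4: W (go to 0, an L position)
n=5: W (go to 1, an L position)
n=6: W (go to 2, an L position)
n=7: W (go to 3, an L position)
n=8: W (go to 3, an L position)
n=9: L (options 5(W), 4(W) are all W)
n=10: L (options 6(W), 5(W) are all W)
n=11: L (options 7(W), 6(W) are all W)
n=12: L (options 8(W), 7(W) are all W)
n=13: W (go to 9, an L position)
From 13, the L positions reachable in one move are: 9.

Remove 4, leaving 9.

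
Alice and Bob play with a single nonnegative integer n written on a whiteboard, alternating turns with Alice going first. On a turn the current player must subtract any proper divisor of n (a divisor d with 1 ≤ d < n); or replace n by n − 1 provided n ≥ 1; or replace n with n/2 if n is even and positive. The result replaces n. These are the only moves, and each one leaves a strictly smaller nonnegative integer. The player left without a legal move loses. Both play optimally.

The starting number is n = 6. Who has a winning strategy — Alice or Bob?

Classify positions by backward induction: terminal positions (no move available) are L. From any other position, the mover wins iff some move reaches an L.
n=0: no move → L
n=1: can move to 0, which is L ⇒ W
n=2: the only move is to 1(W), a W ⇒ L
n=3: can move to 2, which is L ⇒ W
n=4: can move to 2, which is L ⇒ W
n=5: the only move is to 4(W), a W ⇒ L
n=6: can move to 5, which is L ⇒ W
The starting position 6 is W: Alice should move to 5, handing over an L position.

Alice wins.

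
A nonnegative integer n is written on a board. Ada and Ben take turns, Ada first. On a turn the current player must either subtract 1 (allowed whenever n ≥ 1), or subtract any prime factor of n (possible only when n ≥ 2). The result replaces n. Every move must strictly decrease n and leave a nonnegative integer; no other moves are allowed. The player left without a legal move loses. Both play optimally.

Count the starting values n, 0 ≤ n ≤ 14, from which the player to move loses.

Classify positions by backward induction: terminal positions (no move available) are L. From any other position, the mover wins iff some move reaches an L.
n=0: no move → L
n=1: →0(L), so W
n=2: →0(L), so W
n=3: →0(L), so W
n=4: →2(W), 3(W) — all W, so L
n=5: →0(L), so W
n=6: →4(L), so W
n=7: →0(L), so W
n=8: →6(W), 7(W) — all W, so L
n=9: →8(L), so W
n=10: →8(L), so W
n=11: →0(L), so W
n=12: →9(W), 10(W), 11(W) — all W, so L
n=13: →0(L), so W
n=14: →12(L), so W
L entries with 0 ≤ n ≤ 14: n = 0, 4, 8, 12; that makes 4.

4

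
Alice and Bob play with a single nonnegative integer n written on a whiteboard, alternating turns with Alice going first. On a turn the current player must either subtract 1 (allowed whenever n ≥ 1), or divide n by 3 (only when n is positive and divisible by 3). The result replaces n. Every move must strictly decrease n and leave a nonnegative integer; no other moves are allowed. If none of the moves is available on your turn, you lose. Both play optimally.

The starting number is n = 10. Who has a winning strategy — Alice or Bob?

Build the W/L table. Terminal = L. A non-terminal position is W if it has a move to some L; otherwise it is L.
n=0: no move → L
n=1: W (go to 0, an L position)
n=2: L (sole option 1(W) is W)
n=3: W (go to 2, an L position)
n=4: L (sole option 3(W) is W)
n=5: W (go to 4, an L position)
n=6: W (go to 2, an L position)
n=7: L (sole option 6(W) is W)
n=8: W (go to 7, an L position)
n=9: L (options 3(W), 8(W) are all W)
n=10: W (go to 9, an L position)
From 10 Alice can move to 9, reaching an L position.

Alice wins.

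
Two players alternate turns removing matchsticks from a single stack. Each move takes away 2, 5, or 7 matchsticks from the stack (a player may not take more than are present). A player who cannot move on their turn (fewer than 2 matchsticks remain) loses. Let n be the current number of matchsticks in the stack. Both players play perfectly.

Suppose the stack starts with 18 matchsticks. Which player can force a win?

Label each position W (a win for the player to move) or L (a loss). A position with no legal move is L; any other position is W exactly when some move reaches an L, and L when every move reaches a W.
n=0: no move → L
n=1: no move → L
n=2: →0(L), so W
n=3: →1(L), so W
n=4: →2(W) only, which is W, so L
n=5: →0(L), so W
n=6: →4(L), so W
n=7: →0(L), so W
n=8: →1(L), so W
n=9: →4(L), so W
n=10: →8(W), 5(W), 3(W) — all W, so L
n=11: →4(L), so W
n=12: →10(L), so W
n=13: →11(W), 8(W), 6(W) — all W, so L
n=14: →12(W), 9(W), 7(W) — all W, so L
n=15: →13(L), so W
n=16: →14(L), so W
n=17: →10(L), so W
n=18: →13(L), so W
From 18 the player to move can remove 5, leaving 13, reaching an L position.

The first player wins.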